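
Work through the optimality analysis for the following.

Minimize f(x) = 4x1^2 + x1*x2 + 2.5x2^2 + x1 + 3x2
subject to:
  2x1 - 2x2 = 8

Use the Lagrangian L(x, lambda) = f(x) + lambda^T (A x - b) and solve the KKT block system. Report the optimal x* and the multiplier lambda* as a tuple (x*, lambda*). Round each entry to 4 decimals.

Form the Lagrangian:
  L(x, lambda) = (1/2) x^T Q x + c^T x + lambda^T (A x - b)
Stationarity (grad_x L = 0): Q x + c + A^T lambda = 0.
Primal feasibility: A x = b.

This gives the KKT block system:
  [ Q   A^T ] [ x     ]   [-c ]
  [ A    0  ] [ lambda ] = [ b ]

Solving the linear system:
  x*      = (1.3333, -2.6667)
  lambda* = (-4.5)
  f(x*)   = 14.6667

x* = (1.3333, -2.6667), lambda* = (-4.5)


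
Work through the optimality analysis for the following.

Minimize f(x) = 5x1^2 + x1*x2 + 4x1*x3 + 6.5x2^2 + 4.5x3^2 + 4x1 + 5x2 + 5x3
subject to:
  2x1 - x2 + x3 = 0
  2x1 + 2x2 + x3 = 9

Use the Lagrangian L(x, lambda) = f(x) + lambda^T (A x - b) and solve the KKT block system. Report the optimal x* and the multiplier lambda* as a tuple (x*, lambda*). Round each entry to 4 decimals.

Form the Lagrangian:
  L(x, lambda) = (1/2) x^T Q x + c^T x + lambda^T (A x - b)
Stationarity (grad_x L = 0): Q x + c + A^T lambda = 0.
Primal feasibility: A x = b.

This gives the KKT block system:
  [ Q   A^T ] [ x     ]   [-c ]
  [ A    0  ] [ lambda ] = [ b ]

Solving the linear system:
  x*      = (1.5, 3, 0)
  lambda* = (7.8333, -18.8333)
  f(x*)   = 95.25

x* = (1.5, 3, 0), lambda* = (7.8333, -18.8333)


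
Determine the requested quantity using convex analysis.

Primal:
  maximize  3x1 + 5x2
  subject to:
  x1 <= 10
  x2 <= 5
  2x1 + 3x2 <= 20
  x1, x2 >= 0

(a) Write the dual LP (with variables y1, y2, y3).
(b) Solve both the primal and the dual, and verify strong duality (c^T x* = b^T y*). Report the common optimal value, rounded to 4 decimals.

The standard primal-dual pair for 'max c^T x s.t. A x <= b, x >= 0' is:
  Dual:  min b^T y  s.t.  A^T y >= c,  y >= 0.

So the dual LP is:
  minimize  10y1 + 5y2 + 20y3
  subject to:
    y1 + 2y3 >= 3
    y2 + 3y3 >= 5
    y1, y2, y3 >= 0

Solving the primal: x* = (2.5, 5).
  primal value c^T x* = 32.5.
Solving the dual: y* = (0, 0.5, 1.5).
  dual value b^T y* = 32.5.
Strong duality: c^T x* = b^T y*. Confirmed.

32.5


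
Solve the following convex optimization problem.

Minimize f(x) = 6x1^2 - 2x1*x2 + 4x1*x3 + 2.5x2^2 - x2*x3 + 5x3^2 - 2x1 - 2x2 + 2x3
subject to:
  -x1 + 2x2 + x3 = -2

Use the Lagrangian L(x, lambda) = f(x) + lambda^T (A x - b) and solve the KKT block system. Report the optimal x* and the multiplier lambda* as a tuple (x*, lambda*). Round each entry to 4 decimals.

Form the Lagrangian:
  L(x, lambda) = (1/2) x^T Q x + c^T x + lambda^T (A x - b)
Stationarity (grad_x L = 0): Q x + c + A^T lambda = 0.
Primal feasibility: A x = b.

This gives the KKT block system:
  [ Q   A^T ] [ x     ]   [-c ]
  [ A    0  ] [ lambda ] = [ b ]

Solving the linear system:
  x*      = (0.5029, -0.4165, -0.664)
  lambda* = (2.2122)
  f(x*)   = 1.4617

x* = (0.5029, -0.4165, -0.664), lambda* = (2.2122)


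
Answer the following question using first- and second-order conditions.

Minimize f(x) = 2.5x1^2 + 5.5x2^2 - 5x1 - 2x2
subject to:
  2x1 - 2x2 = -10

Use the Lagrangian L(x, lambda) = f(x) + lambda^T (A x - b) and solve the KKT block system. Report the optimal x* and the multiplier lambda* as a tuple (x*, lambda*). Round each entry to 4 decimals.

Form the Lagrangian:
  L(x, lambda) = (1/2) x^T Q x + c^T x + lambda^T (A x - b)
Stationarity (grad_x L = 0): Q x + c + A^T lambda = 0.
Primal feasibility: A x = b.

This gives the KKT block system:
  [ Q   A^T ] [ x     ]   [-c ]
  [ A    0  ] [ lambda ] = [ b ]

Solving the linear system:
  x*      = (-3, 2)
  lambda* = (10)
  f(x*)   = 55.5

x* = (-3, 2), lambda* = (10)


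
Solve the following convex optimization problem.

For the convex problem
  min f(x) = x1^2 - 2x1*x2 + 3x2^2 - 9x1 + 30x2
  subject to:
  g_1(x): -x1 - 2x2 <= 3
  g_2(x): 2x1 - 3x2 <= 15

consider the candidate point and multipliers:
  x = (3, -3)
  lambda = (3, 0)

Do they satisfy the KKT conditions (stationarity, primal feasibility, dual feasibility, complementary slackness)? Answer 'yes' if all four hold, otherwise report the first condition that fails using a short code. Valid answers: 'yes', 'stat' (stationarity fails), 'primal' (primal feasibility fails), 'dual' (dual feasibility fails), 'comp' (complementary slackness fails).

Gradient of f: grad f(x) = Q x + c = (3, 6)
Constraint values g_i(x) = a_i^T x - b_i:
  g_1((3, -3)) = 0
  g_2((3, -3)) = 0
Stationarity residual: grad f(x) + sum_i lambda_i a_i = (0, 0)
  -> stationarity OK
Primal feasibility (all g_i <= 0): OK
Dual feasibility (all lambda_i >= 0): OK
Complementary slackness (lambda_i * g_i(x) = 0 for all i): OK

Verdict: yes, KKT holds.

yes


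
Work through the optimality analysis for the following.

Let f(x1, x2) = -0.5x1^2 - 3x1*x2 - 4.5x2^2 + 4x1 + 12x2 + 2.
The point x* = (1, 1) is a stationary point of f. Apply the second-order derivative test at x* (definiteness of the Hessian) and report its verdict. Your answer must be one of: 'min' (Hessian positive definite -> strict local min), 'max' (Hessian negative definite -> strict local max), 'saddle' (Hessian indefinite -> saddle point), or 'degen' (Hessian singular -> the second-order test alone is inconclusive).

Compute the Hessian H = grad^2 f:
  H = [[-1, -3], [-3, -9]]
Verify stationarity: grad f(x*) = H x* + g = (0, 0).
Eigenvalues of H: -10, 0.
H has a zero eigenvalue (singular; negative semidefinite but not definite), so H is neither positive definite, negative definite, nor indefinite. The second-order test alone is inconclusive -> degen.
(Indeed, f is constant along the null direction of H through x*, so x* is not a strict local extremum.)

degen


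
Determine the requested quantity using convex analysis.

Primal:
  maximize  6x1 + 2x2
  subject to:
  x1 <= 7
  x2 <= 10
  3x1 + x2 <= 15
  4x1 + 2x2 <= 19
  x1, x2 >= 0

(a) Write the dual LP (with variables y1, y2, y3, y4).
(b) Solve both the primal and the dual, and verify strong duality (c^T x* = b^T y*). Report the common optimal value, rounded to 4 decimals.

The standard primal-dual pair for 'max c^T x s.t. A x <= b, x >= 0' is:
  Dual:  min b^T y  s.t.  A^T y >= c,  y >= 0.

So the dual LP is:
  minimize  7y1 + 10y2 + 15y3 + 19y4
  subject to:
    y1 + 3y3 + 4y4 >= 6
    y2 + y3 + 2y4 >= 2
    y1, y2, y3, y4 >= 0

Solving the primal: x* = (4.75, 0).
  primal value c^T x* = 28.5.
Solving the dual: y* = (0, 0, 0, 1.5).
  dual value b^T y* = 28.5.
Strong duality: c^T x* = b^T y*. Confirmed.

28.5


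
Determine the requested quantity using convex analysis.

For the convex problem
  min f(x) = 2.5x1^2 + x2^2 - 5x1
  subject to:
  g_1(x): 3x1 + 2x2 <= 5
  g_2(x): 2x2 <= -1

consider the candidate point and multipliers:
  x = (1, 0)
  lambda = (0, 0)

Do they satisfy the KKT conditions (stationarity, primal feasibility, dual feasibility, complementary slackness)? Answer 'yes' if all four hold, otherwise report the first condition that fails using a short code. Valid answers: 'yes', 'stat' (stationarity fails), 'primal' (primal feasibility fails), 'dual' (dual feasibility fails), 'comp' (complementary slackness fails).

Gradient of f: grad f(x) = Q x + c = (0, 0)
Constraint values g_i(x) = a_i^T x - b_i:
  g_1((1, 0)) = -2
  g_2((1, 0)) = 1
Stationarity residual: grad f(x) + sum_i lambda_i a_i = (0, 0)
  -> stationarity OK
Primal feasibility (all g_i <= 0): FAILS
Dual feasibility (all lambda_i >= 0): OK
Complementary slackness (lambda_i * g_i(x) = 0 for all i): OK

Verdict: the first failing condition is primal_feasibility -> primal.

primal


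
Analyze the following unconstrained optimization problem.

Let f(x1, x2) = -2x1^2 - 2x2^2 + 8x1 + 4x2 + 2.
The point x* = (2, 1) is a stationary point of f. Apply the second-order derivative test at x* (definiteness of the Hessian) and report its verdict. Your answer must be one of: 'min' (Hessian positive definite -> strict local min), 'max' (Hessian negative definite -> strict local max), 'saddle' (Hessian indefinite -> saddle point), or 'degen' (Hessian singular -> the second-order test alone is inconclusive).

Compute the Hessian H = grad^2 f:
  H = [[-4, 0], [0, -4]]
Verify stationarity: grad f(x*) = H x* + g = (0, 0).
Eigenvalues of H: -4, -4.
Both eigenvalues < 0, so H is negative definite -> x* is a strict local max.

max


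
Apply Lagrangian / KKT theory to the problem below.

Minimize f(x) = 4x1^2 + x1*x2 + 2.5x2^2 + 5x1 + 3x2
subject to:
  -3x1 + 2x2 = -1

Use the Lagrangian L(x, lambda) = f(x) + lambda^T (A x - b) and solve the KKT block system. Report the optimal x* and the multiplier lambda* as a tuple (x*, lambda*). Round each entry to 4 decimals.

Form the Lagrangian:
  L(x, lambda) = (1/2) x^T Q x + c^T x + lambda^T (A x - b)
Stationarity (grad_x L = 0): Q x + c + A^T lambda = 0.
Primal feasibility: A x = b.

This gives the KKT block system:
  [ Q   A^T ] [ x     ]   [-c ]
  [ A    0  ] [ lambda ] = [ b ]

Solving the linear system:
  x*      = (-0.236, -0.8539)
  lambda* = (0.7528)
  f(x*)   = -1.4944

x* = (-0.236, -0.8539), lambda* = (0.7528)


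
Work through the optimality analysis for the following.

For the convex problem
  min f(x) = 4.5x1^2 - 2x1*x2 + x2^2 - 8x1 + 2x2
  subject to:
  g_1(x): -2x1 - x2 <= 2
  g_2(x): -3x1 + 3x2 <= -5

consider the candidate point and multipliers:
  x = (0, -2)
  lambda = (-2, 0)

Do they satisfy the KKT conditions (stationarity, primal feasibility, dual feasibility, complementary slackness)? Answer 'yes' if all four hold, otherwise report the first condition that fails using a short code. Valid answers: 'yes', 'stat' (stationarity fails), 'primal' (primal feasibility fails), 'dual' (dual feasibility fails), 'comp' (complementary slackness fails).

Gradient of f: grad f(x) = Q x + c = (-4, -2)
Constraint values g_i(x) = a_i^T x - b_i:
  g_1((0, -2)) = 0
  g_2((0, -2)) = -1
Stationarity residual: grad f(x) + sum_i lambda_i a_i = (0, 0)
  -> stationarity OK
Primal feasibility (all g_i <= 0): OK
Dual feasibility (all lambda_i >= 0): FAILS
Complementary slackness (lambda_i * g_i(x) = 0 for all i): OK

Verdict: the first failing condition is dual_feasibility -> dual.

dual


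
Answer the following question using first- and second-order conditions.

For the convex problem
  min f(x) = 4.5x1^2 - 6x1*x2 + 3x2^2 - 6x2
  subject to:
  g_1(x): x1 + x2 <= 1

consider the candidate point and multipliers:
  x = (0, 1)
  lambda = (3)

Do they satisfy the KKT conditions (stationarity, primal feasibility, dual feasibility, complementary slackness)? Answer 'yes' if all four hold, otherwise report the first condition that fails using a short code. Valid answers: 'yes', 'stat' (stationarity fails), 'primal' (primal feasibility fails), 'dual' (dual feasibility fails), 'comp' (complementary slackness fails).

Gradient of f: grad f(x) = Q x + c = (-6, 0)
Constraint values g_i(x) = a_i^T x - b_i:
  g_1((0, 1)) = 0
Stationarity residual: grad f(x) + sum_i lambda_i a_i = (-3, 3)
  -> stationarity FAILS
Primal feasibility (all g_i <= 0): OK
Dual feasibility (all lambda_i >= 0): OK
Complementary slackness (lambda_i * g_i(x) = 0 for all i): OK

Verdict: the first failing condition is stationarity -> stat.

stat


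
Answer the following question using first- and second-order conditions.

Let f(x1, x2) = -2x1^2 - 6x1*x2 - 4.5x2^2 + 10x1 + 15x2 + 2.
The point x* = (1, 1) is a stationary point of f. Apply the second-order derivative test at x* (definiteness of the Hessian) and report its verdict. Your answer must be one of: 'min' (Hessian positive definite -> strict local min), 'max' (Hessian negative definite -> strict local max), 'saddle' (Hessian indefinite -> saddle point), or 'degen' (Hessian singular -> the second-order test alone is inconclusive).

Compute the Hessian H = grad^2 f:
  H = [[-4, -6], [-6, -9]]
Verify stationarity: grad f(x*) = H x* + g = (0, 0).
Eigenvalues of H: -13, 0.
H has a zero eigenvalue (singular; negative semidefinite but not definite), so H is neither positive definite, negative definite, nor indefinite. The second-order test alone is inconclusive -> degen.
(Indeed, f is constant along the null direction of H through x*, so x* is not a strict local extremum.)

degen


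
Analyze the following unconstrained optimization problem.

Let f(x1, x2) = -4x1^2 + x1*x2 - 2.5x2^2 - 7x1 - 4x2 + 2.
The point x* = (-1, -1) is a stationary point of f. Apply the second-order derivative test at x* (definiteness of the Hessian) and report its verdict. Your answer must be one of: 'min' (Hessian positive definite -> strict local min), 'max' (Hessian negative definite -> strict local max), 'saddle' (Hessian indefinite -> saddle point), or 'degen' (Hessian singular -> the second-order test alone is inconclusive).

Compute the Hessian H = grad^2 f:
  H = [[-8, 1], [1, -5]]
Verify stationarity: grad f(x*) = H x* + g = (0, 0).
Eigenvalues of H: -8.3028, -4.6972.
Both eigenvalues < 0, so H is negative definite -> x* is a strict local max.

max


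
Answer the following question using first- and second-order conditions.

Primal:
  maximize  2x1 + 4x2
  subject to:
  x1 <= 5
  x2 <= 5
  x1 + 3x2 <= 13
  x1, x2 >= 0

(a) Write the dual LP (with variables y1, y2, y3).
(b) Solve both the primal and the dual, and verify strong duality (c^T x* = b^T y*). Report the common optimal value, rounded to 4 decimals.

The standard primal-dual pair for 'max c^T x s.t. A x <= b, x >= 0' is:
  Dual:  min b^T y  s.t.  A^T y >= c,  y >= 0.

So the dual LP is:
  minimize  5y1 + 5y2 + 13y3
  subject to:
    y1 + y3 >= 2
    y2 + 3y3 >= 4
    y1, y2, y3 >= 0

Solving the primal: x* = (5, 2.6667).
  primal value c^T x* = 20.6667.
Solving the dual: y* = (0.6667, 0, 1.3333).
  dual value b^T y* = 20.6667.
Strong duality: c^T x* = b^T y*. Confirmed.

20.6667


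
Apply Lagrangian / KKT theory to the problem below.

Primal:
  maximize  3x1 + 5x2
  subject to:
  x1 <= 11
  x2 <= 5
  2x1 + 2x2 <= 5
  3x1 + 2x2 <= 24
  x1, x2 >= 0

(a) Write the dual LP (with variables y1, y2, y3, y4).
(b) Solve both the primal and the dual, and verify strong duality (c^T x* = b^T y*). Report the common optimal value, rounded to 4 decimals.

The standard primal-dual pair for 'max c^T x s.t. A x <= b, x >= 0' is:
  Dual:  min b^T y  s.t.  A^T y >= c,  y >= 0.

So the dual LP is:
  minimize  11y1 + 5y2 + 5y3 + 24y4
  subject to:
    y1 + 2y3 + 3y4 >= 3
    y2 + 2y3 + 2y4 >= 5
    y1, y2, y3, y4 >= 0

Solving the primal: x* = (0, 2.5).
  primal value c^T x* = 12.5.
Solving the dual: y* = (0, 0, 2.5, 0).
  dual value b^T y* = 12.5.
Strong duality: c^T x* = b^T y*. Confirmed.

12.5


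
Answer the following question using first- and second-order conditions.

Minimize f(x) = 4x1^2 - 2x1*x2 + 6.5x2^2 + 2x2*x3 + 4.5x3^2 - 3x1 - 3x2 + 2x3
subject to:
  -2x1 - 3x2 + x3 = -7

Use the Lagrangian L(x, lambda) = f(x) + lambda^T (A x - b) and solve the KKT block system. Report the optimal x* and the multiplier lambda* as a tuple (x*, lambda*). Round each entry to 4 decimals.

Form the Lagrangian:
  L(x, lambda) = (1/2) x^T Q x + c^T x + lambda^T (A x - b)
Stationarity (grad_x L = 0): Q x + c + A^T lambda = 0.
Primal feasibility: A x = b.

This gives the KKT block system:
  [ Q   A^T ] [ x     ]   [-c ]
  [ A    0  ] [ lambda ] = [ b ]

Solving the linear system:
  x*      = (1.3416, 1.178, -0.7827)
  lambda* = (2.6885)
  f(x*)   = 4.8475

x* = (1.3416, 1.178, -0.7827), lambda* = (2.6885)


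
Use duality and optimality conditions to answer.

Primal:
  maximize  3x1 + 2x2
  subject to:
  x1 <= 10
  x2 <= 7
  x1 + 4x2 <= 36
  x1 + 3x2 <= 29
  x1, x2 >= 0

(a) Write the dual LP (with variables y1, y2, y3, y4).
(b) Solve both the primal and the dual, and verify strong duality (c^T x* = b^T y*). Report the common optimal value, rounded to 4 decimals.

The standard primal-dual pair for 'max c^T x s.t. A x <= b, x >= 0' is:
  Dual:  min b^T y  s.t.  A^T y >= c,  y >= 0.

So the dual LP is:
  minimize  10y1 + 7y2 + 36y3 + 29y4
  subject to:
    y1 + y3 + y4 >= 3
    y2 + 4y3 + 3y4 >= 2
    y1, y2, y3, y4 >= 0

Solving the primal: x* = (10, 6.3333).
  primal value c^T x* = 42.6667.
Solving the dual: y* = (2.3333, 0, 0, 0.6667).
  dual value b^T y* = 42.6667.
Strong duality: c^T x* = b^T y*. Confirmed.

42.6667


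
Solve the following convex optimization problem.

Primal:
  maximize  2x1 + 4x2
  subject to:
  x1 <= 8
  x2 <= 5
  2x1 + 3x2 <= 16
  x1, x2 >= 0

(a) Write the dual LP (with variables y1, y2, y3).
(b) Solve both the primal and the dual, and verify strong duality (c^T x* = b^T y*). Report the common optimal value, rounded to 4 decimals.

The standard primal-dual pair for 'max c^T x s.t. A x <= b, x >= 0' is:
  Dual:  min b^T y  s.t.  A^T y >= c,  y >= 0.

So the dual LP is:
  minimize  8y1 + 5y2 + 16y3
  subject to:
    y1 + 2y3 >= 2
    y2 + 3y3 >= 4
    y1, y2, y3 >= 0

Solving the primal: x* = (0.5, 5).
  primal value c^T x* = 21.
Solving the dual: y* = (0, 1, 1).
  dual value b^T y* = 21.
Strong duality: c^T x* = b^T y*. Confirmed.

21


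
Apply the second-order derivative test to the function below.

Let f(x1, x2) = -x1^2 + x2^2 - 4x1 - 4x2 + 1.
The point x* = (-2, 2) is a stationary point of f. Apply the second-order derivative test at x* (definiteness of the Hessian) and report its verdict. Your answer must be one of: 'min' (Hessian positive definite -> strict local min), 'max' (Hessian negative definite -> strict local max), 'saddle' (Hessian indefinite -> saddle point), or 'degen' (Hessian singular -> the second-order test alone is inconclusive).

Compute the Hessian H = grad^2 f:
  H = [[-2, 0], [0, 2]]
Verify stationarity: grad f(x*) = H x* + g = (0, 0).
Eigenvalues of H: -2, 2.
Eigenvalues have mixed signs, so H is indefinite -> x* is a saddle point.

saddle


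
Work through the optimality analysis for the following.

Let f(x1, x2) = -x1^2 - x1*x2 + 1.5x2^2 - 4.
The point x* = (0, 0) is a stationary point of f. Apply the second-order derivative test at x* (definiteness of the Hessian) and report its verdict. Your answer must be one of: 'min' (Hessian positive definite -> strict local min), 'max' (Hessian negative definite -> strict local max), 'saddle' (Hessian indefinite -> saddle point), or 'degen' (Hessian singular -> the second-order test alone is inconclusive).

Compute the Hessian H = grad^2 f:
  H = [[-2, -1], [-1, 3]]
Verify stationarity: grad f(x*) = H x* + g = (0, 0).
Eigenvalues of H: -2.1926, 3.1926.
Eigenvalues have mixed signs, so H is indefinite -> x* is a saddle point.

saddle


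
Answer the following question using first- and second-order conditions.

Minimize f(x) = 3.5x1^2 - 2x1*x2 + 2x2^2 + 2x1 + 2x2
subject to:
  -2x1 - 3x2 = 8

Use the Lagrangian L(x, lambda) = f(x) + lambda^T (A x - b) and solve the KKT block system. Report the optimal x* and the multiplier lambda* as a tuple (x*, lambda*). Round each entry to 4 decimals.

Form the Lagrangian:
  L(x, lambda) = (1/2) x^T Q x + c^T x + lambda^T (A x - b)
Stationarity (grad_x L = 0): Q x + c + A^T lambda = 0.
Primal feasibility: A x = b.

This gives the KKT block system:
  [ Q   A^T ] [ x     ]   [-c ]
  [ A    0  ] [ lambda ] = [ b ]

Solving the linear system:
  x*      = (-1.1456, -1.9029)
  lambda* = (-1.1068)
  f(x*)   = 1.3786

x* = (-1.1456, -1.9029), lambda* = (-1.1068)


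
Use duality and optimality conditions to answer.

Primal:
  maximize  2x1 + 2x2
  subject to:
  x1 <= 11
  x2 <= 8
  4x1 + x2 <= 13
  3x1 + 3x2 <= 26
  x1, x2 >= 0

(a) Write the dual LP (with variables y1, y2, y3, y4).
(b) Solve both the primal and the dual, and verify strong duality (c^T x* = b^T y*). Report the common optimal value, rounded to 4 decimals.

The standard primal-dual pair for 'max c^T x s.t. A x <= b, x >= 0' is:
  Dual:  min b^T y  s.t.  A^T y >= c,  y >= 0.

So the dual LP is:
  minimize  11y1 + 8y2 + 13y3 + 26y4
  subject to:
    y1 + 4y3 + 3y4 >= 2
    y2 + y3 + 3y4 >= 2
    y1, y2, y3, y4 >= 0

Solving the primal: x* = (1.4444, 7.2222).
  primal value c^T x* = 17.3333.
Solving the dual: y* = (0, 0, 0, 0.6667).
  dual value b^T y* = 17.3333.
Strong duality: c^T x* = b^T y*. Confirmed.

17.3333


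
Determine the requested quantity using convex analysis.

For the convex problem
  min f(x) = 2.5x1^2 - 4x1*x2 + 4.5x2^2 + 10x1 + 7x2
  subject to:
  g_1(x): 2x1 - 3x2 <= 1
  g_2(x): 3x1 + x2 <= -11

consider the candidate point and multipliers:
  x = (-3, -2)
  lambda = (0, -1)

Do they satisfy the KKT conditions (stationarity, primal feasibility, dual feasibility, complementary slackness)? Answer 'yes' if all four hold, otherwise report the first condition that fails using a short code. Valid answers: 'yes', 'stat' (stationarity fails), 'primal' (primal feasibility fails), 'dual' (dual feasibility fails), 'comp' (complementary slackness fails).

Gradient of f: grad f(x) = Q x + c = (3, 1)
Constraint values g_i(x) = a_i^T x - b_i:
  g_1((-3, -2)) = -1
  g_2((-3, -2)) = 0
Stationarity residual: grad f(x) + sum_i lambda_i a_i = (0, 0)
  -> stationarity OK
Primal feasibility (all g_i <= 0): OK
Dual feasibility (all lambda_i >= 0): FAILS
Complementary slackness (lambda_i * g_i(x) = 0 for all i): OK

Verdict: the first failing condition is dual_feasibility -> dual.

dual


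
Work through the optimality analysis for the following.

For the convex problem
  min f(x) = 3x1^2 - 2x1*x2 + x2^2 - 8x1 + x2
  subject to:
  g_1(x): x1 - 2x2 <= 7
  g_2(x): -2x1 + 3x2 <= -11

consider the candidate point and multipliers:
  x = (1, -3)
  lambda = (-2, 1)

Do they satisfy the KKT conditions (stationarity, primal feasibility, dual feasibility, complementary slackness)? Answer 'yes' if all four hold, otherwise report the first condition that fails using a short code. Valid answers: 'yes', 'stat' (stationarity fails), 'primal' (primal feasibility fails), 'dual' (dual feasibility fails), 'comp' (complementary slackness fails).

Gradient of f: grad f(x) = Q x + c = (4, -7)
Constraint values g_i(x) = a_i^T x - b_i:
  g_1((1, -3)) = 0
  g_2((1, -3)) = 0
Stationarity residual: grad f(x) + sum_i lambda_i a_i = (0, 0)
  -> stationarity OK
Primal feasibility (all g_i <= 0): OK
Dual feasibility (all lambda_i >= 0): FAILS
Complementary slackness (lambda_i * g_i(x) = 0 for all i): OK

Verdict: the first failing condition is dual_feasibility -> dual.

dual


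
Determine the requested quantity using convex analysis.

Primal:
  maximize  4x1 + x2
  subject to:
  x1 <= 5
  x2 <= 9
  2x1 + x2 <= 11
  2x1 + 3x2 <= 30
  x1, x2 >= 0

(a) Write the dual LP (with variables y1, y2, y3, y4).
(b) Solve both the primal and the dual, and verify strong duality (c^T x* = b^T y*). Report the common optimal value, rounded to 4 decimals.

The standard primal-dual pair for 'max c^T x s.t. A x <= b, x >= 0' is:
  Dual:  min b^T y  s.t.  A^T y >= c,  y >= 0.

So the dual LP is:
  minimize  5y1 + 9y2 + 11y3 + 30y4
  subject to:
    y1 + 2y3 + 2y4 >= 4
    y2 + y3 + 3y4 >= 1
    y1, y2, y3, y4 >= 0

Solving the primal: x* = (5, 1).
  primal value c^T x* = 21.
Solving the dual: y* = (2, 0, 1, 0).
  dual value b^T y* = 21.
Strong duality: c^T x* = b^T y*. Confirmed.

21


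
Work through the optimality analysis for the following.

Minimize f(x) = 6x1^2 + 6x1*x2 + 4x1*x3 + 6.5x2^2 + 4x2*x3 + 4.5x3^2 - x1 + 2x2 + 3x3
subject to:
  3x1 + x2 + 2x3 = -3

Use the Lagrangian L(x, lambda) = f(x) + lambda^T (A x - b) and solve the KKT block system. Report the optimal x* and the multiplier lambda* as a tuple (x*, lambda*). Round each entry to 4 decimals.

Form the Lagrangian:
  L(x, lambda) = (1/2) x^T Q x + c^T x + lambda^T (A x - b)
Stationarity (grad_x L = 0): Q x + c + A^T lambda = 0.
Primal feasibility: A x = b.

This gives the KKT block system:
  [ Q   A^T ] [ x     ]   [-c ]
  [ A    0  ] [ lambda ] = [ b ]

Solving the linear system:
  x*      = (-0.4507, 0.0792, -0.8636)
  lambda* = (3.1291)
  f(x*)   = 3.7028

x* = (-0.4507, 0.0792, -0.8636), lambda* = (3.1291)


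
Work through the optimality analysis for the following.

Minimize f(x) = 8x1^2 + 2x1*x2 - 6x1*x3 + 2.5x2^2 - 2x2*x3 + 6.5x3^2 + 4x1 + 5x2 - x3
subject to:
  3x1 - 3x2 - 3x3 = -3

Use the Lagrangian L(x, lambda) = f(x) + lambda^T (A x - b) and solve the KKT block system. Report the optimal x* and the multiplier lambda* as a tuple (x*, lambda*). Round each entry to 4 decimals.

Form the Lagrangian:
  L(x, lambda) = (1/2) x^T Q x + c^T x + lambda^T (A x - b)
Stationarity (grad_x L = 0): Q x + c + A^T lambda = 0.
Primal feasibility: A x = b.

This gives the KKT block system:
  [ Q   A^T ] [ x     ]   [-c ]
  [ A    0  ] [ lambda ] = [ b ]

Solving the linear system:
  x*      = (-0.4831, 0.2554, 0.2615)
  lambda* = (1.5959)
  f(x*)   = 1.9354

x* = (-0.4831, 0.2554, 0.2615), lambda* = (1.5959)


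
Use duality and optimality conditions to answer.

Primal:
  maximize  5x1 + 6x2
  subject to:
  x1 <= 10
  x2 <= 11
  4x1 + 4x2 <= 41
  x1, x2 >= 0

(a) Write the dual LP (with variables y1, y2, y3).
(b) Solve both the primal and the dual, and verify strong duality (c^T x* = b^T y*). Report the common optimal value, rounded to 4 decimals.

The standard primal-dual pair for 'max c^T x s.t. A x <= b, x >= 0' is:
  Dual:  min b^T y  s.t.  A^T y >= c,  y >= 0.

So the dual LP is:
  minimize  10y1 + 11y2 + 41y3
  subject to:
    y1 + 4y3 >= 5
    y2 + 4y3 >= 6
    y1, y2, y3 >= 0

Solving the primal: x* = (0, 10.25).
  primal value c^T x* = 61.5.
Solving the dual: y* = (0, 0, 1.5).
  dual value b^T y* = 61.5.
Strong duality: c^T x* = b^T y*. Confirmed.

61.5


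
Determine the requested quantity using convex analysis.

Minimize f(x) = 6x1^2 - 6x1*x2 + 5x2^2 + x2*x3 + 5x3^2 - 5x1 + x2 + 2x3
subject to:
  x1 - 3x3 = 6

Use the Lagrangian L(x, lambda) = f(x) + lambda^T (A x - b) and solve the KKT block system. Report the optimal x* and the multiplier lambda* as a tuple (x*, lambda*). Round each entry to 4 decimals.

Form the Lagrangian:
  L(x, lambda) = (1/2) x^T Q x + c^T x + lambda^T (A x - b)
Stationarity (grad_x L = 0): Q x + c + A^T lambda = 0.
Primal feasibility: A x = b.

This gives the KKT block system:
  [ Q   A^T ] [ x     ]   [-c ]
  [ A    0  ] [ lambda ] = [ b ]

Solving the linear system:
  x*      = (1.1684, 0.7621, -1.6105)
  lambda* = (-4.4478)
  f(x*)   = 9.193

x* = (1.1684, 0.7621, -1.6105), lambda* = (-4.4478)


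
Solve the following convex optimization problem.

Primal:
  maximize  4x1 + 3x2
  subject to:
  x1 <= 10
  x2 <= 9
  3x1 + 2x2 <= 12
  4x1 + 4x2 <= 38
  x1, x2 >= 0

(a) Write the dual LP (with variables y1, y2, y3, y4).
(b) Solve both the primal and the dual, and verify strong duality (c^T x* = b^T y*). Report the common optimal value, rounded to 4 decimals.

The standard primal-dual pair for 'max c^T x s.t. A x <= b, x >= 0' is:
  Dual:  min b^T y  s.t.  A^T y >= c,  y >= 0.

So the dual LP is:
  minimize  10y1 + 9y2 + 12y3 + 38y4
  subject to:
    y1 + 3y3 + 4y4 >= 4
    y2 + 2y3 + 4y4 >= 3
    y1, y2, y3, y4 >= 0

Solving the primal: x* = (0, 6).
  primal value c^T x* = 18.
Solving the dual: y* = (0, 0, 1.5, 0).
  dual value b^T y* = 18.
Strong duality: c^T x* = b^T y*. Confirmed.

18


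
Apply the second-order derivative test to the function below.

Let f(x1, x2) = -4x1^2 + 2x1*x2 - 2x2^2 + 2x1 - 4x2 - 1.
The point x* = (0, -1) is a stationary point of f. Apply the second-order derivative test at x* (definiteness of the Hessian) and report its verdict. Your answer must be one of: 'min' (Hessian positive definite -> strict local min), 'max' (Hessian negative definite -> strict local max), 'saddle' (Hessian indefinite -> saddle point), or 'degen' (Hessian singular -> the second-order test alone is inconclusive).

Compute the Hessian H = grad^2 f:
  H = [[-8, 2], [2, -4]]
Verify stationarity: grad f(x*) = H x* + g = (0, 0).
Eigenvalues of H: -8.8284, -3.1716.
Both eigenvalues < 0, so H is negative definite -> x* is a strict local max.

max


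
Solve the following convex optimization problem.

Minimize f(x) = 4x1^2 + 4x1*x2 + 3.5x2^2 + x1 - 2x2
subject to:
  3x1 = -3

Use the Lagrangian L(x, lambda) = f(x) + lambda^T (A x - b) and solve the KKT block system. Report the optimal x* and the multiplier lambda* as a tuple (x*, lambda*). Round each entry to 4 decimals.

Form the Lagrangian:
  L(x, lambda) = (1/2) x^T Q x + c^T x + lambda^T (A x - b)
Stationarity (grad_x L = 0): Q x + c + A^T lambda = 0.
Primal feasibility: A x = b.

This gives the KKT block system:
  [ Q   A^T ] [ x     ]   [-c ]
  [ A    0  ] [ lambda ] = [ b ]

Solving the linear system:
  x*      = (-1, 0.8571)
  lambda* = (1.1905)
  f(x*)   = 0.4286

x* = (-1, 0.8571), lambda* = (1.1905)


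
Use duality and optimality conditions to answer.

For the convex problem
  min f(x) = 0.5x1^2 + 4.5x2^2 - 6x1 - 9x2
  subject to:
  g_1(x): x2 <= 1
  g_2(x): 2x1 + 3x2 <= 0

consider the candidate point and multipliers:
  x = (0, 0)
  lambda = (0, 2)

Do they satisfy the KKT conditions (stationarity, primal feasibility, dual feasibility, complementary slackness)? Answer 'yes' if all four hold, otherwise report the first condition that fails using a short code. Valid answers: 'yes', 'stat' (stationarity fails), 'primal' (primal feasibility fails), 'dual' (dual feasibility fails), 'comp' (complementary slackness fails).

Gradient of f: grad f(x) = Q x + c = (-6, -9)
Constraint values g_i(x) = a_i^T x - b_i:
  g_1((0, 0)) = -1
  g_2((0, 0)) = 0
Stationarity residual: grad f(x) + sum_i lambda_i a_i = (-2, -3)
  -> stationarity FAILS
Primal feasibility (all g_i <= 0): OK
Dual feasibility (all lambda_i >= 0): OK
Complementary slackness (lambda_i * g_i(x) = 0 for all i): OK

Verdict: the first failing condition is stationarity -> stat.

stat


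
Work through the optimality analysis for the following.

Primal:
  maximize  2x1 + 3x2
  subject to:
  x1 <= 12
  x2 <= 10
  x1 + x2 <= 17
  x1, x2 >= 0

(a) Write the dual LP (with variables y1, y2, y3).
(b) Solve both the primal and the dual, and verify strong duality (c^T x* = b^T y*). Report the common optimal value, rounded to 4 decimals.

The standard primal-dual pair for 'max c^T x s.t. A x <= b, x >= 0' is:
  Dual:  min b^T y  s.t.  A^T y >= c,  y >= 0.

So the dual LP is:
  minimize  12y1 + 10y2 + 17y3
  subject to:
    y1 + y3 >= 2
    y2 + y3 >= 3
    y1, y2, y3 >= 0

Solving the primal: x* = (7, 10).
  primal value c^T x* = 44.
Solving the dual: y* = (0, 1, 2).
  dual value b^T y* = 44.
Strong duality: c^T x* = b^T y*. Confirmed.

44


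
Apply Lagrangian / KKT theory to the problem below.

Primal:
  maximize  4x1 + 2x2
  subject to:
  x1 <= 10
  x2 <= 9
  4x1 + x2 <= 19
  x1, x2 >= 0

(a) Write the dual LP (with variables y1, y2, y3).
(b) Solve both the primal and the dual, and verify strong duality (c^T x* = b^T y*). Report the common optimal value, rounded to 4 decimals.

The standard primal-dual pair for 'max c^T x s.t. A x <= b, x >= 0' is:
  Dual:  min b^T y  s.t.  A^T y >= c,  y >= 0.

So the dual LP is:
  minimize  10y1 + 9y2 + 19y3
  subject to:
    y1 + 4y3 >= 4
    y2 + y3 >= 2
    y1, y2, y3 >= 0

Solving the primal: x* = (2.5, 9).
  primal value c^T x* = 28.
Solving the dual: y* = (0, 1, 1).
  dual value b^T y* = 28.
Strong duality: c^T x* = b^T y*. Confirmed.

28


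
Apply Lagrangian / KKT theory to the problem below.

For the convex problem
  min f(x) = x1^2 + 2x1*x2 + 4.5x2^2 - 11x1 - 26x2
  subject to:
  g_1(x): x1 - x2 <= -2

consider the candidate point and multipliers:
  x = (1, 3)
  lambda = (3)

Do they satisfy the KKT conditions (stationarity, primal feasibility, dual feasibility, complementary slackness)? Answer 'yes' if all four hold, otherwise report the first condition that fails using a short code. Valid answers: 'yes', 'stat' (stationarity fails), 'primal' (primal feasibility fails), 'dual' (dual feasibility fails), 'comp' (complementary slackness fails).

Gradient of f: grad f(x) = Q x + c = (-3, 3)
Constraint values g_i(x) = a_i^T x - b_i:
  g_1((1, 3)) = 0
Stationarity residual: grad f(x) + sum_i lambda_i a_i = (0, 0)
  -> stationarity OK
Primal feasibility (all g_i <= 0): OK
Dual feasibility (all lambda_i >= 0): OK
Complementary slackness (lambda_i * g_i(x) = 0 for all i): OK

Verdict: yes, KKT holds.

yes


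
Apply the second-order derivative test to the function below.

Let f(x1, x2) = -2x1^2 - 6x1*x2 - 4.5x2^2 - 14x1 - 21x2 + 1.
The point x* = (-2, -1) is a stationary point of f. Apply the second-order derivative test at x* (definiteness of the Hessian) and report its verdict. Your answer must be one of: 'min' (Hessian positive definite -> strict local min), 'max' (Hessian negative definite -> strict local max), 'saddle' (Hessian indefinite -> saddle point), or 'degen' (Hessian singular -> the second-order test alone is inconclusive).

Compute the Hessian H = grad^2 f:
  H = [[-4, -6], [-6, -9]]
Verify stationarity: grad f(x*) = H x* + g = (0, 0).
Eigenvalues of H: -13, 0.
H has a zero eigenvalue (singular; negative semidefinite but not definite), so H is neither positive definite, negative definite, nor indefinite. The second-order test alone is inconclusive -> degen.
(Indeed, f is constant along the null direction of H through x*, so x* is not a strict local extremum.)

degen


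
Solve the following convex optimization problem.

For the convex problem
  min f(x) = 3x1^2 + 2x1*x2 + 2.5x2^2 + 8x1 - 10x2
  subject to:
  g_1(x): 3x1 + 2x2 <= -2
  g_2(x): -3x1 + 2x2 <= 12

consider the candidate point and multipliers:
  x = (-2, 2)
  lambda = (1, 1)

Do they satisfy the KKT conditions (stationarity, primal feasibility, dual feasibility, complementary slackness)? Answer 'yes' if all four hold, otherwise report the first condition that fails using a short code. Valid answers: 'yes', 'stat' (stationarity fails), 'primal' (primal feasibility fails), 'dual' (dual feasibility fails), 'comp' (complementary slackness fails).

Gradient of f: grad f(x) = Q x + c = (0, -4)
Constraint values g_i(x) = a_i^T x - b_i:
  g_1((-2, 2)) = 0
  g_2((-2, 2)) = -2
Stationarity residual: grad f(x) + sum_i lambda_i a_i = (0, 0)
  -> stationarity OK
Primal feasibility (all g_i <= 0): OK
Dual feasibility (all lambda_i >= 0): OK
Complementary slackness (lambda_i * g_i(x) = 0 for all i): FAILS

Verdict: the first failing condition is complementary_slackness -> comp.

comp


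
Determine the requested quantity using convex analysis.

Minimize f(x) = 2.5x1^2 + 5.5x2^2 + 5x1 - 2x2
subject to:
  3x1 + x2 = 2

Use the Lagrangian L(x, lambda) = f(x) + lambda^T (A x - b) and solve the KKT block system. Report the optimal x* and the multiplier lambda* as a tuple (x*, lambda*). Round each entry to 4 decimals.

Form the Lagrangian:
  L(x, lambda) = (1/2) x^T Q x + c^T x + lambda^T (A x - b)
Stationarity (grad_x L = 0): Q x + c + A^T lambda = 0.
Primal feasibility: A x = b.

This gives the KKT block system:
  [ Q   A^T ] [ x     ]   [-c ]
  [ A    0  ] [ lambda ] = [ b ]

Solving the linear system:
  x*      = (0.5288, 0.4135)
  lambda* = (-2.5481)
  f(x*)   = 3.4567

x* = (0.5288, 0.4135), lambda* = (-2.5481)


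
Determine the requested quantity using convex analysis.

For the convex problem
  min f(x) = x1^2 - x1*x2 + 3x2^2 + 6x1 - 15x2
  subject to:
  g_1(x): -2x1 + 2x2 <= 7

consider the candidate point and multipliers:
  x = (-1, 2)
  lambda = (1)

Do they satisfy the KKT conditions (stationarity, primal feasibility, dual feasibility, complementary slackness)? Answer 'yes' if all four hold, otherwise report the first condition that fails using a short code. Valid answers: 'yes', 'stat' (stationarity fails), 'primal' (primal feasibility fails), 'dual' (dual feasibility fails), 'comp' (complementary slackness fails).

Gradient of f: grad f(x) = Q x + c = (2, -2)
Constraint values g_i(x) = a_i^T x - b_i:
  g_1((-1, 2)) = -1
Stationarity residual: grad f(x) + sum_i lambda_i a_i = (0, 0)
  -> stationarity OK
Primal feasibility (all g_i <= 0): OK
Dual feasibility (all lambda_i >= 0): OK
Complementary slackness (lambda_i * g_i(x) = 0 for all i): FAILS

Verdict: the first failing condition is complementary_slackness -> comp.

comp


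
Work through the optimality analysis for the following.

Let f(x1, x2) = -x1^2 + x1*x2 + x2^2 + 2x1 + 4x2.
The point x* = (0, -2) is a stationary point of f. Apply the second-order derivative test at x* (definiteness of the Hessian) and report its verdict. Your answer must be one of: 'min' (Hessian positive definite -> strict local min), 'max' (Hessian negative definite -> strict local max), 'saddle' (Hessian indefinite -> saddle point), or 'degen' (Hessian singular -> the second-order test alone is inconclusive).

Compute the Hessian H = grad^2 f:
  H = [[-2, 1], [1, 2]]
Verify stationarity: grad f(x*) = H x* + g = (0, 0).
Eigenvalues of H: -2.2361, 2.2361.
Eigenvalues have mixed signs, so H is indefinite -> x* is a saddle point.

saddle


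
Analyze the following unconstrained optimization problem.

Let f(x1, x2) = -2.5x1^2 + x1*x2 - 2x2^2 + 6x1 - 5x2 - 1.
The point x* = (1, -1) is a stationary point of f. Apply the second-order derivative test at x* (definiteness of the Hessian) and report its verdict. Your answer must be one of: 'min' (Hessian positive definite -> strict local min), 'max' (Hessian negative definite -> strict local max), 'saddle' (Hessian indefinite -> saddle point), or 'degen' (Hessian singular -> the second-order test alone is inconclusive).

Compute the Hessian H = grad^2 f:
  H = [[-5, 1], [1, -4]]
Verify stationarity: grad f(x*) = H x* + g = (0, 0).
Eigenvalues of H: -5.618, -3.382.
Both eigenvalues < 0, so H is negative definite -> x* is a strict local max.

max


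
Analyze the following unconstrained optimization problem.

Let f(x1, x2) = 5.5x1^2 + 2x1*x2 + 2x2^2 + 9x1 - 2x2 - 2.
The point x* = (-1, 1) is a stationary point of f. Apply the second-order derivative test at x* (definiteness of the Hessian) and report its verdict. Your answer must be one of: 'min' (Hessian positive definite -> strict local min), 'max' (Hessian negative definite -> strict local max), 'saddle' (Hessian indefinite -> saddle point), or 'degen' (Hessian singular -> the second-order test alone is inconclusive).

Compute the Hessian H = grad^2 f:
  H = [[11, 2], [2, 4]]
Verify stationarity: grad f(x*) = H x* + g = (0, 0).
Eigenvalues of H: 3.4689, 11.5311.
Both eigenvalues > 0, so H is positive definite -> x* is a strict local min.

min


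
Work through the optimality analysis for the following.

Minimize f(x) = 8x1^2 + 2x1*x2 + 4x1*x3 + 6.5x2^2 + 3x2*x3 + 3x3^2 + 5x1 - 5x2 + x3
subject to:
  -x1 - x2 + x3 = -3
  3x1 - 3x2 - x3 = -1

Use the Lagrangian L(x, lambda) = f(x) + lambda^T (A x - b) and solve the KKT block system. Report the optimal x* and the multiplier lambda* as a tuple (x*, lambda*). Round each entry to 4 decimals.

Form the Lagrangian:
  L(x, lambda) = (1/2) x^T Q x + c^T x + lambda^T (A x - b)
Stationarity (grad_x L = 0): Q x + c + A^T lambda = 0.
Primal feasibility: A x = b.

This gives the KKT block system:
  [ Q   A^T ] [ x     ]   [-c ]
  [ A    0  ] [ lambda ] = [ b ]

Solving the linear system:
  x*      = (0.2341, 1.1171, -1.6488)
  lambda* = (4.7146, 0.1098)
  f(x*)   = 4.0951

x* = (0.2341, 1.1171, -1.6488), lambda* = (4.7146, 0.1098)


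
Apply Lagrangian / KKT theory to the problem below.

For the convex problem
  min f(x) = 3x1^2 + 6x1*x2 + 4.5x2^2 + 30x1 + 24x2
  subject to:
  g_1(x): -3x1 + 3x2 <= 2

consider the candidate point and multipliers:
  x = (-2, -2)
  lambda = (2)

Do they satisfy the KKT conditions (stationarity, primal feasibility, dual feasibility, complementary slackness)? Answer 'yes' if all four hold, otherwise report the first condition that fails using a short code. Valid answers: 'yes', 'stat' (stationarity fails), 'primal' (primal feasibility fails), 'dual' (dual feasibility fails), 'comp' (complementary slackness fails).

Gradient of f: grad f(x) = Q x + c = (6, -6)
Constraint values g_i(x) = a_i^T x - b_i:
  g_1((-2, -2)) = -2
Stationarity residual: grad f(x) + sum_i lambda_i a_i = (0, 0)
  -> stationarity OK
Primal feasibility (all g_i <= 0): OK
Dual feasibility (all lambda_i >= 0): OK
Complementary slackness (lambda_i * g_i(x) = 0 for all i): FAILS

Verdict: the first failing condition is complementary_slackness -> comp.

comp


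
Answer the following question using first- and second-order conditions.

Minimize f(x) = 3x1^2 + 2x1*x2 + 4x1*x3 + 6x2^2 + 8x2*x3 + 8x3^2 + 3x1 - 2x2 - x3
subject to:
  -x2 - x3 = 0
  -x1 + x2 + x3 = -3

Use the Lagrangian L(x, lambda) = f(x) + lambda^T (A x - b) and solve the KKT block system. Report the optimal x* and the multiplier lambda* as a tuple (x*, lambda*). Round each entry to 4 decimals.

Form the Lagrangian:
  L(x, lambda) = (1/2) x^T Q x + c^T x + lambda^T (A x - b)
Stationarity (grad_x L = 0): Q x + c + A^T lambda = 0.
Primal feasibility: A x = b.

This gives the KKT block system:
  [ Q   A^T ] [ x     ]   [-c ]
  [ A    0  ] [ lambda ] = [ b ]

Solving the linear system:
  x*      = (3, 0.5833, -0.5833)
  lambda* = (26.1667, 19.8333)
  f(x*)   = 33.9583

x* = (3, 0.5833, -0.5833), lambda* = (26.1667, 19.8333)
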